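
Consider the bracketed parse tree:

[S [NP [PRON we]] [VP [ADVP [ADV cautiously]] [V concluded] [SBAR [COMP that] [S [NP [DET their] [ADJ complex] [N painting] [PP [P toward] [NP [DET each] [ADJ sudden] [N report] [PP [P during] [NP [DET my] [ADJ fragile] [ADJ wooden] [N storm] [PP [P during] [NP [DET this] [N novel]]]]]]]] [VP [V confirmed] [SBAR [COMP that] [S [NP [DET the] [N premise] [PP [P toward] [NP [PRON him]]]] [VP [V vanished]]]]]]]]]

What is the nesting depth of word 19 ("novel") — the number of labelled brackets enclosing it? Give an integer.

12

Counting open brackets not yet closed at "novel": [S [VP [SBAR [S [NP [PP [NP [PP [NP [PP [NP [N = 12.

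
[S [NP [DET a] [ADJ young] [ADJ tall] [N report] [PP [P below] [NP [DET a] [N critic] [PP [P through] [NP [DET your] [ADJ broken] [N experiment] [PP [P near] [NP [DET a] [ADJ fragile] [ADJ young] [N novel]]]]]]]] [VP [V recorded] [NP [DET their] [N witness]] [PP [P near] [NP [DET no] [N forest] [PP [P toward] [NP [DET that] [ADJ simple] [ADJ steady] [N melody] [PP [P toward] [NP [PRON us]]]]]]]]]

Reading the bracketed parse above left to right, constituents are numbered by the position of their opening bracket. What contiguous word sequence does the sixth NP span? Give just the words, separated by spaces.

no forest toward that simple steady melody toward us

Opening `[NP` markers occur at word positions 1, 6, 9, 13, 18, 21, 24, 29; the sixth of these opens the constituent [NP no forest toward that simple steady melody toward us].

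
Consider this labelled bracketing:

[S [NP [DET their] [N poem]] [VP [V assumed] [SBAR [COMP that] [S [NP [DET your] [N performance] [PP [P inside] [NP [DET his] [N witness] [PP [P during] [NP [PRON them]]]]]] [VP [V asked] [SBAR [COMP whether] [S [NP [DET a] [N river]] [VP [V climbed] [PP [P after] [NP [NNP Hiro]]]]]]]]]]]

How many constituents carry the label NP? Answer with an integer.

6

The NP constituents are: [NP their poem]; [NP your performance inside his witness during them]; [NP his witness during them]; [NP them]; [NP a river]; [NP Hiro]. Total: 6.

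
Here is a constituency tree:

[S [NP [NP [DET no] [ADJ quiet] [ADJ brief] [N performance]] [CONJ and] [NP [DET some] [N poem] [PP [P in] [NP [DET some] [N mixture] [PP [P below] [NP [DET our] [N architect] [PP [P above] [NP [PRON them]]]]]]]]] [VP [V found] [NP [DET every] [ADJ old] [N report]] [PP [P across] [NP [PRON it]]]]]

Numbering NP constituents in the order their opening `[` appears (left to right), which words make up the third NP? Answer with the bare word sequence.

some poem in some mixture below our architect above them

The NP opening brackets appear, in order, over: "no quiet brief performance and some poem in some mixture below our architect above them"; "no quiet brief performance"; "some poem in some mixture below our architect above them"; "some mixture below our architect above them"; "our architect above them"; "them"; "every old report"; "it". The third one spans "some poem in some mixture below our architect above them".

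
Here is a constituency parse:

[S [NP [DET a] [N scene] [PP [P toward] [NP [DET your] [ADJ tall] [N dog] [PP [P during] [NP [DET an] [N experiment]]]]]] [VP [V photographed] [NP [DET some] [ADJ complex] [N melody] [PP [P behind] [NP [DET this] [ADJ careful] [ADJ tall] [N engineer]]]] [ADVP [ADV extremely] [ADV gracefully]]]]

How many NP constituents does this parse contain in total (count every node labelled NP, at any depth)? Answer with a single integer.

5

Listing each NP by its span: [NP a scene toward your tall dog during an experiment]; [NP your tall dog during an experiment]; [NP an experiment]; [NP some complex melody behind this careful tall engineer]; [NP this careful tall engineer] — that makes 5.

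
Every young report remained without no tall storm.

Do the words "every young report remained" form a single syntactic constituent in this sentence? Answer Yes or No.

No

"every" belongs to the noun phrase "every young report" while "remained" belongs to the verb phrase "remained without no tall storm"; a span that runs across that boundary is not a single phrase.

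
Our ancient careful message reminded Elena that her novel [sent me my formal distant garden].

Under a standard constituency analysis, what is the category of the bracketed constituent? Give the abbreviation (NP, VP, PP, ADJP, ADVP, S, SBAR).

VP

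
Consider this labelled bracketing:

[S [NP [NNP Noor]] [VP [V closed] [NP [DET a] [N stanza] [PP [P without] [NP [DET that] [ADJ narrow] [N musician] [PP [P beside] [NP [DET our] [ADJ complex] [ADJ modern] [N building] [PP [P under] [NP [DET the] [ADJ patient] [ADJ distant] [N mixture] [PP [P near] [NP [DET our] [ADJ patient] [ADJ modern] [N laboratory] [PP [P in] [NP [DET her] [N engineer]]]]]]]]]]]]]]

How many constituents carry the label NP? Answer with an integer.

Listing each NP by its span: [NP Noor]; [NP a stanza without that narrow musician beside our complex modern building under the patient distant mixture near our patient modern laboratory in her engineer]; [NP that narrow musician beside our complex modern building under the patient distant mixture near our patient modern laboratory in her engineer]; [NP our complex modern building under the patient distant mixture near our patient modern laboratory in her engineer]; [NP the patient distant mixture near our patient modern laboratory in her engineer]; [NP our patient modern laboratory in her engineer] … — that makes 7.

7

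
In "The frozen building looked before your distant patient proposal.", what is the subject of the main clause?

"the frozen building" is the NP that combines with the VP headed by "looked" to form the main clause — the subject.

the frozen building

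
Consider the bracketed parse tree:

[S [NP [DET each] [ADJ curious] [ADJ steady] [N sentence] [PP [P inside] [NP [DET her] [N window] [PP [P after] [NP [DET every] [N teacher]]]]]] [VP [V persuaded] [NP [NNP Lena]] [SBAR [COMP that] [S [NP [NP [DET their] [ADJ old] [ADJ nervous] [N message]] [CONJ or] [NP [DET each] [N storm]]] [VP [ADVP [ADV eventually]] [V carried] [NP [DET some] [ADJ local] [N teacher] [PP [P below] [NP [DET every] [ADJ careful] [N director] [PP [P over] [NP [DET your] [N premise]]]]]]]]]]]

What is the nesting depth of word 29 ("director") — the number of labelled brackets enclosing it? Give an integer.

9

The word sits inside N, which is inside NP, inside PP, inside NP, inside VP, inside S, inside SBAR, inside VP, inside S — 9 brackets in all.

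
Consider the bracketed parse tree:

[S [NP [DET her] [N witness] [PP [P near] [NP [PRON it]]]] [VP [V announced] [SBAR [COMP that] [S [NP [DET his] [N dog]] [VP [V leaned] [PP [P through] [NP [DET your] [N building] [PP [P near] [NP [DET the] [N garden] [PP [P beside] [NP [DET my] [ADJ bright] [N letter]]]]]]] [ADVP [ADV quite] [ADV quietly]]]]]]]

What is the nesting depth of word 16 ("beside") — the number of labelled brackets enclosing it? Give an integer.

11

Counting open brackets not yet closed at "beside": [S [VP [SBAR [S [VP [PP [NP [PP [NP [PP [P = 11.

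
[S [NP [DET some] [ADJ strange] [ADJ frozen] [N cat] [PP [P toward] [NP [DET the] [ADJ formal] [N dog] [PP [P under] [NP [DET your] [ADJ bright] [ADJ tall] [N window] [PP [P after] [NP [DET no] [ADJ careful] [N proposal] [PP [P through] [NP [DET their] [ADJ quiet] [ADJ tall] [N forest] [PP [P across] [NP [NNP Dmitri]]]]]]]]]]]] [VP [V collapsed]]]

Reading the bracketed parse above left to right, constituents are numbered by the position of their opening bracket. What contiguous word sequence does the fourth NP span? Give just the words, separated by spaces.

no careful proposal through their quiet tall forest across Dmitri

In left-to-right order the NP constituents are "some strange frozen cat toward the formal dog under your bright tall window after no careful proposal through their quiet tall forest across Dmitri"; "the formal dog under your bright tall window after no careful proposal through their quiet tall forest across Dmitri"; "your bright tall window after no careful proposal through their quiet tall forest across Dmitri"; "no careful proposal through their quiet tall forest across Dmitri"; "their quiet tall forest across Dmitri"; "Dmitri". Number 4 is "no careful proposal through their quiet tall forest across Dmitri".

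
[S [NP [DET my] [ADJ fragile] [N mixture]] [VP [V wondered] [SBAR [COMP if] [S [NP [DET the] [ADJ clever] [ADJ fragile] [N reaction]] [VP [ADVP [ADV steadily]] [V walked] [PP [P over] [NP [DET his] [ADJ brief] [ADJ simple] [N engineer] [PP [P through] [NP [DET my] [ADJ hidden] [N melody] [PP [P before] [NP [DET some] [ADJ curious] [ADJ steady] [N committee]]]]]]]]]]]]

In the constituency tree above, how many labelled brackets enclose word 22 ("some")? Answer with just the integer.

12

The word sits inside DET, which is inside NP, inside PP, inside NP, inside PP, inside NP, inside PP, inside VP, inside S, inside SBAR, inside VP, inside S — 12 brackets in all.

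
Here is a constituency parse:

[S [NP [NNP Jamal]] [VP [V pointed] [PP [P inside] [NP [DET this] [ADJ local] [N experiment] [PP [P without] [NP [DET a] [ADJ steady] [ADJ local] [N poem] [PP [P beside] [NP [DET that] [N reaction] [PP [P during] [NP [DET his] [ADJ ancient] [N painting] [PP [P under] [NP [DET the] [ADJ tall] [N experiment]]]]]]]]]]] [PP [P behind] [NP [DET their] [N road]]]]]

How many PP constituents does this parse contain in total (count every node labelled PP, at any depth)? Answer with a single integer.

Listing each PP by its span: [PP inside this local experiment without a steady local poem beside that reaction during his ancient painting under the tall experiment]; [PP without a steady local poem beside that reaction during his ancient painting under the tall experiment]; [PP beside that reaction during his ancient painting under the tall experiment]; [PP during his ancient painting under the tall experiment]; [PP under the tall experiment]; [PP behind their road] — that makes 6.

6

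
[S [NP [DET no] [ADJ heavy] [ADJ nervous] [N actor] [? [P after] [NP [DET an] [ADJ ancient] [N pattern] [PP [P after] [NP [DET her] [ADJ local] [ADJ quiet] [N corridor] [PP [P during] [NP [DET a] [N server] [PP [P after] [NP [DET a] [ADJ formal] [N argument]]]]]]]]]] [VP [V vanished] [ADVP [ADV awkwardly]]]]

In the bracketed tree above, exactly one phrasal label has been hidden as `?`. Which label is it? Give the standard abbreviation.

PP

Looking at what the `?` directly dominates — P 'after', NP — this is a prepositional phrase (PP).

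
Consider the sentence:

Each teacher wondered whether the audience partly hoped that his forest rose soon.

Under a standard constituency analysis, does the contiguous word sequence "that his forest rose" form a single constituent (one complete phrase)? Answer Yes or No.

The sequence begins inside the complementizer "that" and ends inside the clause "his forest rose soon"; it crosses a phrase boundary, so no single node in the tree spans exactly those words.

No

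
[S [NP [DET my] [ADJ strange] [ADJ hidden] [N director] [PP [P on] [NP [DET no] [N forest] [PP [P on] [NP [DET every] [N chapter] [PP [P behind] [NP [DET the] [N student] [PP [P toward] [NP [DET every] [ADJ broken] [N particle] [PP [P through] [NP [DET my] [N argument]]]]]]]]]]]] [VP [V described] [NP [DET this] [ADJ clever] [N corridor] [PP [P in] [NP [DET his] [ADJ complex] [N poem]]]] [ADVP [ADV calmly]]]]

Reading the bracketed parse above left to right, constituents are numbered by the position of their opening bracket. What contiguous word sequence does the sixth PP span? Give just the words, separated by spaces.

in his complex poem

Opening `[PP` markers occur at word positions 5, 8, 11, 14, 18, 25; the sixth of these opens the constituent [PP in his complex poem].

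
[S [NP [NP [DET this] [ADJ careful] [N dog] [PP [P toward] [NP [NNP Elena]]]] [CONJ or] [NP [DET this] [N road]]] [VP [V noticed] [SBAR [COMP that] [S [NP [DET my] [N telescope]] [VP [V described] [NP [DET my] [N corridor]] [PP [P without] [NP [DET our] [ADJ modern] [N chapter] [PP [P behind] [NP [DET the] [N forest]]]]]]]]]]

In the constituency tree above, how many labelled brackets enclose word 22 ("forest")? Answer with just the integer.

10

Path from the root down to the word: S → VP → SBAR → S → VP → PP → NP → PP → NP → N. That is 10 enclosing brackets.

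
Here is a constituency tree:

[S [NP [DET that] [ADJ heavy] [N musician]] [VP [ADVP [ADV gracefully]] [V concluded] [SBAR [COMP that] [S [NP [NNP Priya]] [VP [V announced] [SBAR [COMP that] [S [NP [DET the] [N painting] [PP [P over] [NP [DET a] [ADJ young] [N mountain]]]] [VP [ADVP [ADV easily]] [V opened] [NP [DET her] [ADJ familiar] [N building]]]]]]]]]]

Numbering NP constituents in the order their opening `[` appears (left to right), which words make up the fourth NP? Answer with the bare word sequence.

a young mountain

Opening `[NP` markers occur at word positions 1, 7, 10, 13, 18; the fourth of these opens the constituent [NP a young mountain].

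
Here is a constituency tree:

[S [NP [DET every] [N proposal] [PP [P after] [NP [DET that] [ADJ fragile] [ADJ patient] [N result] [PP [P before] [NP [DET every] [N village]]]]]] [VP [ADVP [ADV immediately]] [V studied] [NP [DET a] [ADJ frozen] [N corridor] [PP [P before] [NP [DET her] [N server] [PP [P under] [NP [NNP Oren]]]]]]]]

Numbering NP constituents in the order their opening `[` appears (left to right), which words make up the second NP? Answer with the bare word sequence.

that fragile patient result before every village

The NP opening brackets appear, in order, over: "every proposal after that fragile patient result before every village"; "that fragile patient result before every village"; "every village"; "a frozen corridor before her server under Oren"; "her server under Oren"; "Oren". The second one spans "that fragile patient result before every village".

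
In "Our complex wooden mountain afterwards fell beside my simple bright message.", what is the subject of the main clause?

The subject of the main clause is the NP immediately before the verb "fell": "our complex wooden mountain".

our complex wooden mountain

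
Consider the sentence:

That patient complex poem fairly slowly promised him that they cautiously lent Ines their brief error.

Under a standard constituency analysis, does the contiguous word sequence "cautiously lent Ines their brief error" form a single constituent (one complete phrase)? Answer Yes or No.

Yes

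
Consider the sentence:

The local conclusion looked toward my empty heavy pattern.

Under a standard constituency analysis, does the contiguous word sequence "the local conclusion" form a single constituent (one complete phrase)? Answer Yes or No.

Yes

The sequence corresponds to a single NP node — the noun phrase "the local conclusion".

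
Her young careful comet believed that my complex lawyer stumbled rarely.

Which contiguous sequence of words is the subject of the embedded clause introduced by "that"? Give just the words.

The subject of the embedded clause introduced by "that" is the NP immediately before the verb "stumbled": "my complex lawyer".

my complex lawyer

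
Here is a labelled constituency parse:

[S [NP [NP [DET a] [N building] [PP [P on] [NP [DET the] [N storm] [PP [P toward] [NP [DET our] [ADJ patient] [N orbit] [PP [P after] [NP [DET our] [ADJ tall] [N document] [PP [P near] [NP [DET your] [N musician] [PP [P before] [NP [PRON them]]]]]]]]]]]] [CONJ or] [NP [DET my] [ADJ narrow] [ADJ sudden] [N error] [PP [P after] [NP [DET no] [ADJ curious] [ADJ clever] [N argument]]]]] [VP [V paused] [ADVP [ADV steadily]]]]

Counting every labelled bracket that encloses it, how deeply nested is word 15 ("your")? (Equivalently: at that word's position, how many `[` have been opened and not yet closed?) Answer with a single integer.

12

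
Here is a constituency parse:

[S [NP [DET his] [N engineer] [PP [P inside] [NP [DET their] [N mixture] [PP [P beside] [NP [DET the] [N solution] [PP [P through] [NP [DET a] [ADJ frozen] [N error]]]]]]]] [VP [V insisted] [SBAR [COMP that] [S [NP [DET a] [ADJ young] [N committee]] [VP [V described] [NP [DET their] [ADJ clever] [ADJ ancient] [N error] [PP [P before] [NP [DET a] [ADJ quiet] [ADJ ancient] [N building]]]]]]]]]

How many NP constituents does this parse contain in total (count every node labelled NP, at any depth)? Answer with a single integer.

7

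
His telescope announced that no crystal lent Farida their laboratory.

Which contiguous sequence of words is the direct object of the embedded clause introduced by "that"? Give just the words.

"lent" heads the VP of the embedded clause introduced by "that", and "their laboratory" is its direct object.

their laboratory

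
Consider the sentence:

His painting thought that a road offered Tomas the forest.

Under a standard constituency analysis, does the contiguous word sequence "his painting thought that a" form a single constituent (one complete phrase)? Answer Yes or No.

No

The smallest constituent containing the whole sequence is the clause [S his painting thought that a road offered Tomas the forest], but the sequence is only part of it — it straddles the boundary between noun phrase "his painting" and verb phrase "thought that a road offered Tomas the forest".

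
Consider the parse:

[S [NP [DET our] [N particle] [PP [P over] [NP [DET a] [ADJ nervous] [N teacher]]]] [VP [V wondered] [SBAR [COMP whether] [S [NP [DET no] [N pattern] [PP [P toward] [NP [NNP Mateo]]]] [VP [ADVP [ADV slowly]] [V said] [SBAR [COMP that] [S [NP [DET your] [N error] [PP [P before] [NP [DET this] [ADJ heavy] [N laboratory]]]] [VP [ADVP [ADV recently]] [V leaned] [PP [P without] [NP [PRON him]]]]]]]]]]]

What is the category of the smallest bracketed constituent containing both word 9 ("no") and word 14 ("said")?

S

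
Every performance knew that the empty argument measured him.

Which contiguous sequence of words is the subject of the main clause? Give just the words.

The subject of the main clause is the NP immediately before the verb "knew": "every performance".

every performance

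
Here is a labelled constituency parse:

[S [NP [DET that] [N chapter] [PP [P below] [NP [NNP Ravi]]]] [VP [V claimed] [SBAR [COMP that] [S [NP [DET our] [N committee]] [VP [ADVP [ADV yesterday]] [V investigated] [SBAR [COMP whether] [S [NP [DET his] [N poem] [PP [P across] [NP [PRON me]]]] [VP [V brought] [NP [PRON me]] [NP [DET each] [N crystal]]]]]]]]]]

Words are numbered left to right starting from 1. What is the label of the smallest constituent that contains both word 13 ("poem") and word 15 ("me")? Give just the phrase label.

NP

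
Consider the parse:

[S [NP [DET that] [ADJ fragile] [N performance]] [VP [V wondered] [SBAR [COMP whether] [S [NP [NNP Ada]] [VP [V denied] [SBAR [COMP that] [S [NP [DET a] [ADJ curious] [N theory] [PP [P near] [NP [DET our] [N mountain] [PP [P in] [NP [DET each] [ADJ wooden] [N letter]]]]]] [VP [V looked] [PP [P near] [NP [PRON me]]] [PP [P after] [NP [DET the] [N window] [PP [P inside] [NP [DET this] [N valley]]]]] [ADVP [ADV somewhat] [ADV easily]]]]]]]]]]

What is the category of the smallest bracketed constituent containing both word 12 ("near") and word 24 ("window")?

S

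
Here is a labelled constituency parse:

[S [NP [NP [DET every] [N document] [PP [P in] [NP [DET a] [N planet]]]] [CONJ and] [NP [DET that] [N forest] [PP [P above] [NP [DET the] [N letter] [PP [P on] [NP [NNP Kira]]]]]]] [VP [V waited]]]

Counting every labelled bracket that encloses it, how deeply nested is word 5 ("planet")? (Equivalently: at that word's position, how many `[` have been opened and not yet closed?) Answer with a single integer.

6

Path from the root down to the word: S → NP → NP → PP → NP → N. That is 6 enclosing brackets.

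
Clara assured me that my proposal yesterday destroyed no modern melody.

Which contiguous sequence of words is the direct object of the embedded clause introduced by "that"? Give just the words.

no modern melody

The verb of the embedded clause introduced by "that" is "destroyed"; its direct object is the NP "no modern melody".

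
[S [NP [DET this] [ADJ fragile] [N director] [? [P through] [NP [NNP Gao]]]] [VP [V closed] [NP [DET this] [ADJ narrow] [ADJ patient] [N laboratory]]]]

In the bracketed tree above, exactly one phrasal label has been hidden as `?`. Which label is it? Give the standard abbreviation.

Looking at what the `?` directly dominates — P 'through', NP — this is a prepositional phrase (PP).

PP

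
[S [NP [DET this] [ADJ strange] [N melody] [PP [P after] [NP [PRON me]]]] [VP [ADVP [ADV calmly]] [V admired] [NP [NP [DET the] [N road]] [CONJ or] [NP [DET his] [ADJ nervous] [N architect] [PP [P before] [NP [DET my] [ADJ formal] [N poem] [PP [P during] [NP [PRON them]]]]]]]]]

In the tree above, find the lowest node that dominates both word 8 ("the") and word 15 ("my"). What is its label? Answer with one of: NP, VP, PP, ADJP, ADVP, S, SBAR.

NP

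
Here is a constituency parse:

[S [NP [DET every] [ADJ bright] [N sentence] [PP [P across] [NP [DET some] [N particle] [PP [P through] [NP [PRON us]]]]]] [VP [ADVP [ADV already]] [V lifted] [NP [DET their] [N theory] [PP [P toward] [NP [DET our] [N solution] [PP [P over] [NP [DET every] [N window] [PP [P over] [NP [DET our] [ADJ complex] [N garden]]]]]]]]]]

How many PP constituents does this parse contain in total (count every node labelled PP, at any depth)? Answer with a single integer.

5

Listing each PP by its span: [PP across some particle through us]; [PP through us]; [PP toward our solution over every window over our complex garden]; [PP over every window over our complex garden]; [PP over our complex garden] — that makes 5.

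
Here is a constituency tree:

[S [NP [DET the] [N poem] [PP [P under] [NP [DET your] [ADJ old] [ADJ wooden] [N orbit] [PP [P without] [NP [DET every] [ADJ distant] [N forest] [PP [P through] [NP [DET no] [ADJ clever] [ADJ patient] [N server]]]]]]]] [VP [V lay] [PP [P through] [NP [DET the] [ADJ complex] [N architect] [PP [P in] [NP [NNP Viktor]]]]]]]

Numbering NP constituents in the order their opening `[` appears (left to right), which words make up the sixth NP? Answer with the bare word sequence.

Viktor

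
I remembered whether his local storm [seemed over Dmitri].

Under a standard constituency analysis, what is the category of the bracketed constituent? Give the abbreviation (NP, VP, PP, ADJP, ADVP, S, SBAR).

VP

The span is built around the verb "seemed" — a verb phrase (VP).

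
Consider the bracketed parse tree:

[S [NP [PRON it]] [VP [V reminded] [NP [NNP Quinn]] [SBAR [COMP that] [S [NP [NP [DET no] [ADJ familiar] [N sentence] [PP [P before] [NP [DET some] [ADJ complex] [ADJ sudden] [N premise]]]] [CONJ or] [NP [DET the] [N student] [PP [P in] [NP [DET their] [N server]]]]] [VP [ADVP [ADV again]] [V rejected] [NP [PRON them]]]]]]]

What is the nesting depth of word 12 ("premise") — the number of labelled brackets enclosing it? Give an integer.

The word sits inside N, which is inside NP, inside PP, inside NP, inside NP, inside S, inside SBAR, inside VP, inside S — 9 brackets in all.

9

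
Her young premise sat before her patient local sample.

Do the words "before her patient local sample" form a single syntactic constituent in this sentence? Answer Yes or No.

"before her patient local sample" is exactly the prepositional phrase [PP before her patient local sample], a complete constituent.

Yes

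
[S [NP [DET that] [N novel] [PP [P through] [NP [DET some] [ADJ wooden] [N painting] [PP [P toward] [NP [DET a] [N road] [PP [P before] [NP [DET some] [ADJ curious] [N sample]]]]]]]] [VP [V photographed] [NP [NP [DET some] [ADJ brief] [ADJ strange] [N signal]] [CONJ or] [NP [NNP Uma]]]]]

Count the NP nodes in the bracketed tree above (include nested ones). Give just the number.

Listing each NP by its span: [NP that novel through some wooden painting toward a road before some curious sample]; [NP some wooden painting toward a road before some curious sample]; [NP a road before some curious sample]; [NP some curious sample]; [NP some brief strange signal or Uma]; [NP some brief strange signal] … — that makes 7.

7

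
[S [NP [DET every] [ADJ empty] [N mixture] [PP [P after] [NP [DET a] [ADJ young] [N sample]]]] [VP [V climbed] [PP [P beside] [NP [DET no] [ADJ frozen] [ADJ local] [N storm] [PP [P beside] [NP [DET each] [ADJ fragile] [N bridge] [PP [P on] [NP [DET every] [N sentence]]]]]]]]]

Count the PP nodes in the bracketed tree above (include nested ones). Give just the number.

Scanning left to right, an opening `[PP` appears at word positions 4, 9, 14, 18 — 4 in total.

4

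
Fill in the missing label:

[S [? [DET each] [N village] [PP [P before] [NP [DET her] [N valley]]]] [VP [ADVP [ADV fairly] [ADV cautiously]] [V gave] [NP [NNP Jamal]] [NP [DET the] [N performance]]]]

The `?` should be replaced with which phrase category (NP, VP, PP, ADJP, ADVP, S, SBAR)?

NP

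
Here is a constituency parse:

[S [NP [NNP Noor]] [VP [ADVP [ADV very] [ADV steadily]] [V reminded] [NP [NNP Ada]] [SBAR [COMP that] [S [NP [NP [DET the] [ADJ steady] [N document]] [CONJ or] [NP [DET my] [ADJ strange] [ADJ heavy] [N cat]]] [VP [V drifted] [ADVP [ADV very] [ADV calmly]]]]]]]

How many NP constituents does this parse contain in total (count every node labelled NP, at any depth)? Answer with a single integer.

5

Listing each NP by its span: [NP Noor]; [NP Ada]; [NP the steady document or my strange heavy cat]; [NP the steady document]; [NP my strange heavy cat] — that makes 5.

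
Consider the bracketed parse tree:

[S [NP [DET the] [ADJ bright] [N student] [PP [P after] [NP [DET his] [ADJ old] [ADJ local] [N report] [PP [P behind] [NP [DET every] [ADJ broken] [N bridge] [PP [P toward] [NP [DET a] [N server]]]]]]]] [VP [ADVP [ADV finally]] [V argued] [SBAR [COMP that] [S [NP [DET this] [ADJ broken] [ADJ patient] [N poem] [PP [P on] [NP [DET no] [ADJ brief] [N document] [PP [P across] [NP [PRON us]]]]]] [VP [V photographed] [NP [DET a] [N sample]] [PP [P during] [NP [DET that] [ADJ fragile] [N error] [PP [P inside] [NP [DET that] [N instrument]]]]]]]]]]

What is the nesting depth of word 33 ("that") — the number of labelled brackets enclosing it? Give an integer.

8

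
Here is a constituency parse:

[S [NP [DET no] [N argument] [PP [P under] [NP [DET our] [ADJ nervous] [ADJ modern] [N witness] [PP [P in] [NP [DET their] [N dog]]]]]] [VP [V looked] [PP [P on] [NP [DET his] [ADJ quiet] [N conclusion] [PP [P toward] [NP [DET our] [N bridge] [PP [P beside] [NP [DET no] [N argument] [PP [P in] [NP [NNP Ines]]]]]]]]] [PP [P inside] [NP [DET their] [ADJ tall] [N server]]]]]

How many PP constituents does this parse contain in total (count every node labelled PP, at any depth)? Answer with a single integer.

7

The PP constituents are: [PP under our nervous modern witness in their dog]; [PP in their dog]; [PP on his quiet conclusion toward our bridge beside no argument in Ines]; [PP toward our bridge beside no argument in Ines]; [PP beside no argument in Ines]; [PP in Ines] …. Total: 7.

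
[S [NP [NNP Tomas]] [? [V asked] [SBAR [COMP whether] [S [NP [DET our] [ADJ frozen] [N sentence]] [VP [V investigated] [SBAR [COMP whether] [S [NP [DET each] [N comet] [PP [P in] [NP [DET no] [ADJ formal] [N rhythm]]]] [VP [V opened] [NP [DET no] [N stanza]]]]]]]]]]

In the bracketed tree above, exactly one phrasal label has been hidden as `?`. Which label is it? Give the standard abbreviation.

VP

Looking at what the `?` directly dominates — V 'asked', SBAR — this is a verb phrase (VP).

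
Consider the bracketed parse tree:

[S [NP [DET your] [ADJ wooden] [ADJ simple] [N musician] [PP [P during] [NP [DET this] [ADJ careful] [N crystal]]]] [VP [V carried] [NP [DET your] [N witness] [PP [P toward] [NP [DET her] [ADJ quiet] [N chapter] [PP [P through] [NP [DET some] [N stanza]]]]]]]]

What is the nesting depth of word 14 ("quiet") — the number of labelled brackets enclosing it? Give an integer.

Counting open brackets not yet closed at "quiet": [S [VP [NP [PP [NP [ADJ = 6.

6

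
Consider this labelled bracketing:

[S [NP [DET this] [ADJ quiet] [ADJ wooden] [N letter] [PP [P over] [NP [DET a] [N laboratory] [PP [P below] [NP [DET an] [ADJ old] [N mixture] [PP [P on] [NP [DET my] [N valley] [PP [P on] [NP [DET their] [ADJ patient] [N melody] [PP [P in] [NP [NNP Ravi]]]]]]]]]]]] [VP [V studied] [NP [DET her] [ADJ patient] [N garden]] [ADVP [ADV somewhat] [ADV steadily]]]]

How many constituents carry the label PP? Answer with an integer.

5

The PP constituents are: [PP over a laboratory below an old mixture on my valley on their patient melody in Ravi]; [PP below an old mixture on my valley on their patient melody in Ravi]; [PP on my valley on their patient melody in Ravi]; [PP on their patient melody in Ravi]; [PP in Ravi]. Total: 5.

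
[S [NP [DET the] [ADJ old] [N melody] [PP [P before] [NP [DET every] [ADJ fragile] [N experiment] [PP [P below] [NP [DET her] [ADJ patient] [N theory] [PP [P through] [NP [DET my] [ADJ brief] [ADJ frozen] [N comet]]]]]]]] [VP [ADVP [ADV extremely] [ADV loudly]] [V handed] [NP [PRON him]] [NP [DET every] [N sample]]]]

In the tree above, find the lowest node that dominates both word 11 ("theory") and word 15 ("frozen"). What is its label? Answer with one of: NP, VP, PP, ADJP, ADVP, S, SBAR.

NP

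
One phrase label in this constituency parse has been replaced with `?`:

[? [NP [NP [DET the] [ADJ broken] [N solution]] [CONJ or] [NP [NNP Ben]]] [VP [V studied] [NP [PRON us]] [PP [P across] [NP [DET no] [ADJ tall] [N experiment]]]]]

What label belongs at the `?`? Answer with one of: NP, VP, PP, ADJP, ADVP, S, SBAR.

S

The `?` node immediately contains: NP, VP. That is the internal structure of a clause, so the label is S.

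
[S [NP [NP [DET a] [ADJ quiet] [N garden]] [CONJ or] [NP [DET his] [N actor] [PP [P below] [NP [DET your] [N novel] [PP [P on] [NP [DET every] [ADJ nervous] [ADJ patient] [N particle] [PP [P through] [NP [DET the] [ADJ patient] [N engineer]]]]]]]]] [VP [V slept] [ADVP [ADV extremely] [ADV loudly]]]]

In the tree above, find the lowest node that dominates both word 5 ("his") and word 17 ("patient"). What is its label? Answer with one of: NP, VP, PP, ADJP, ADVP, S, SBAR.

Both words fall inside [NP his actor below your novel on every nervous patient particle through the patient engineer] (words 5–18), and no smaller constituent contains them both. Label: NP.

NP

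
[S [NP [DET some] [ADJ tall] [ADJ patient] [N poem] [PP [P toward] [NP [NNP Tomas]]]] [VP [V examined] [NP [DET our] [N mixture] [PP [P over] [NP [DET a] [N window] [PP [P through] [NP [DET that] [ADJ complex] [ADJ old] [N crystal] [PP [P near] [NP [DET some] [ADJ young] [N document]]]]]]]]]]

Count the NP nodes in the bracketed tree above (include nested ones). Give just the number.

6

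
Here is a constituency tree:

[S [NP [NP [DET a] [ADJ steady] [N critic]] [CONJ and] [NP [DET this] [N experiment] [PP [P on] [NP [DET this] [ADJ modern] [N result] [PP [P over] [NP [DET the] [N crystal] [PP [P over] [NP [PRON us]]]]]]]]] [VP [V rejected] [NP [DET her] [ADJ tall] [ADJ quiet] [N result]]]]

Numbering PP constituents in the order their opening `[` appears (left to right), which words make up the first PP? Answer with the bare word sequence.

on this modern result over the crystal over us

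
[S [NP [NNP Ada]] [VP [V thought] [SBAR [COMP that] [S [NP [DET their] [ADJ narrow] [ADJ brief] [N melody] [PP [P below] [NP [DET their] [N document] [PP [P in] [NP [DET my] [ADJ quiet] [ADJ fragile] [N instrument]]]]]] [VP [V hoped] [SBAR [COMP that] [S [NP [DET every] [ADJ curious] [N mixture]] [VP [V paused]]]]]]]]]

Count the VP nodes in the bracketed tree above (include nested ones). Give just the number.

3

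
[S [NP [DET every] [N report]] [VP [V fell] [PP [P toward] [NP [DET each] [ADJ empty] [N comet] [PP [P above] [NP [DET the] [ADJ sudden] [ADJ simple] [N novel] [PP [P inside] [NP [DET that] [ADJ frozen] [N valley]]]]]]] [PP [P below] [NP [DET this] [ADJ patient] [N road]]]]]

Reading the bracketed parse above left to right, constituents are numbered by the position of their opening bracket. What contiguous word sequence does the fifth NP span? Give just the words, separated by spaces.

The NP opening brackets appear, in order, over: "every report"; "each empty comet above the sudden simple novel inside that frozen valley"; "the sudden simple novel inside that frozen valley"; "that frozen valley"; "this patient road". The fifth one spans "this patient road".

this patient road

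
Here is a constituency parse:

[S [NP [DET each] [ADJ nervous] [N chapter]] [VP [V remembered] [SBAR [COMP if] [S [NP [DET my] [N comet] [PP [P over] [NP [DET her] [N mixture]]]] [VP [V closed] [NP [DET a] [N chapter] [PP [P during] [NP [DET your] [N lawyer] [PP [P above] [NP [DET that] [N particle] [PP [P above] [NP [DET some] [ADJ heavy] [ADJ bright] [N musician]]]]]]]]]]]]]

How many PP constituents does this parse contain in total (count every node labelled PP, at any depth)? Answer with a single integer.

4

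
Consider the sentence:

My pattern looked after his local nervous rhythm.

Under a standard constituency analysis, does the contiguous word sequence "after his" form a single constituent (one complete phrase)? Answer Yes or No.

"after" belongs to the preposition "after" while "his" belongs to the noun phrase "his local nervous rhythm"; a span that runs across that boundary is not a single phrase.

No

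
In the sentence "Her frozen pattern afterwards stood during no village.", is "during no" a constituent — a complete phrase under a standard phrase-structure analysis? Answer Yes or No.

The smallest constituent containing the whole sequence is the prepositional phrase [PP during no village], but the sequence is only part of it — it straddles the boundary between preposition "during" and noun phrase "no village".

No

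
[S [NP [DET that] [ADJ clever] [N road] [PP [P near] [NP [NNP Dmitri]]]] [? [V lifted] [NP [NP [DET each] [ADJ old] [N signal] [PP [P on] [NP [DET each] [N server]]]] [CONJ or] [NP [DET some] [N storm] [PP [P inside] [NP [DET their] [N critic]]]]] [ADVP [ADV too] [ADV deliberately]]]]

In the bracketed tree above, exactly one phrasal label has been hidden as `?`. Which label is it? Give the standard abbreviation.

VP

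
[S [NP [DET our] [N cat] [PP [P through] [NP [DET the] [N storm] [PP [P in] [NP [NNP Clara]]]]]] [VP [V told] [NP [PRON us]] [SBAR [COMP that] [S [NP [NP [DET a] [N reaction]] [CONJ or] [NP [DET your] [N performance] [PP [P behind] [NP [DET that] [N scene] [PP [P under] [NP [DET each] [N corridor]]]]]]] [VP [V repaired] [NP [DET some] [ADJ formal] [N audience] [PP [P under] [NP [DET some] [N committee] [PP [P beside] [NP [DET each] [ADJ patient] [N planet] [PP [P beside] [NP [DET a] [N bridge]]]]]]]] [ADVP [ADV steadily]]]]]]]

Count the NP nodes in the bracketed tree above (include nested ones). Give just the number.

Listing each NP by its span: [NP our cat through the storm in Clara]; [NP the storm in Clara]; [NP Clara]; [NP us]; [NP a reaction or your performance behind that scene under each corridor]; [NP a reaction] … — that makes 13.

13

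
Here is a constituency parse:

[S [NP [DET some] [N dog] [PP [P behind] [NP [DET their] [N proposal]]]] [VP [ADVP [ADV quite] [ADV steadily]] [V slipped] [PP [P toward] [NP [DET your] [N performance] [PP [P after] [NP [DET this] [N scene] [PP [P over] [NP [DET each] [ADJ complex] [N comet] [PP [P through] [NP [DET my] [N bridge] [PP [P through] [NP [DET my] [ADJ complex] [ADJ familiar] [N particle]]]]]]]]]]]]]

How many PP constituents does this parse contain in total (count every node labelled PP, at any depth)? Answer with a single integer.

Scanning left to right, an opening `[PP` appears at word positions 3, 9, 12, 15, 19, 22 — 6 in total.

6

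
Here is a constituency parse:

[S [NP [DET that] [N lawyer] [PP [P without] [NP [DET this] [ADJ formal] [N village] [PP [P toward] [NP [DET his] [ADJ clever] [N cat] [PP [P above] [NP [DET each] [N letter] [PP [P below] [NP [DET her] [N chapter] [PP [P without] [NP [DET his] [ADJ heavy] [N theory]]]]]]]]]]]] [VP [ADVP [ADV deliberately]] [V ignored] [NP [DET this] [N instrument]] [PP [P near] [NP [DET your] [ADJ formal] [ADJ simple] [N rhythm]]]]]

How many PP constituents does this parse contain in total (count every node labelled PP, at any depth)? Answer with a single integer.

6

Listing each PP by its span: [PP without this formal village toward his clever cat above each letter below her chapter without his heavy theory]; [PP toward his clever cat above each letter below her chapter without his heavy theory]; [PP above each letter below her chapter without his heavy theory]; [PP below her chapter without his heavy theory]; [PP without his heavy theory]; [PP near your formal simple rhythm] — that makes 6.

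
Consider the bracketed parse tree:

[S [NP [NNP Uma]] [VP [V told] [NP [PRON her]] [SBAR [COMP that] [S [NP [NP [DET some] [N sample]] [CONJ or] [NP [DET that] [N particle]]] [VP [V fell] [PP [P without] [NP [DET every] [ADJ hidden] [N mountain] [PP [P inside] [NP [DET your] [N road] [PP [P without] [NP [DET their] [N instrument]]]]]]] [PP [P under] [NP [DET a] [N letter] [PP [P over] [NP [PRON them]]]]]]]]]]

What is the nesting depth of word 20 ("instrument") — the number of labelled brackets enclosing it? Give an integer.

Counting open brackets not yet closed at "instrument": [S [VP [SBAR [S [VP [PP [NP [PP [NP [PP [NP [N = 12.

12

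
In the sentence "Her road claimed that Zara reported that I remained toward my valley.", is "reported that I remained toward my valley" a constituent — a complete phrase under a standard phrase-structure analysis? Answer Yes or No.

Yes

These words form the whole verb phrase headed by "reported", so yes — one constituent.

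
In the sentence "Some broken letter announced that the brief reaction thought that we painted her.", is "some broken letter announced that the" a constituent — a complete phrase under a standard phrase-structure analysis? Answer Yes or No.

No

"some" belongs to the noun phrase "some broken letter" while "the" belongs to the verb phrase "announced that the brief reaction thought that we painted her"; a span that runs across that boundary is not a single phrase.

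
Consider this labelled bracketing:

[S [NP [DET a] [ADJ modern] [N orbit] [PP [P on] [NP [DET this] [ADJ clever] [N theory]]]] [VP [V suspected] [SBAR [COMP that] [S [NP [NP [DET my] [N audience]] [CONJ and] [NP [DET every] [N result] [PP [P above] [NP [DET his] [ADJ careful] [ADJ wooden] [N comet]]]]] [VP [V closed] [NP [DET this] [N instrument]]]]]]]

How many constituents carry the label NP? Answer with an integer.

7

The NP constituents are: [NP a modern orbit on this clever theory]; [NP this clever theory]; [NP my audience and every result above his careful wooden comet]; [NP my audience]; [NP every result above his careful wooden comet]; [NP his careful wooden comet] …. Total: 7.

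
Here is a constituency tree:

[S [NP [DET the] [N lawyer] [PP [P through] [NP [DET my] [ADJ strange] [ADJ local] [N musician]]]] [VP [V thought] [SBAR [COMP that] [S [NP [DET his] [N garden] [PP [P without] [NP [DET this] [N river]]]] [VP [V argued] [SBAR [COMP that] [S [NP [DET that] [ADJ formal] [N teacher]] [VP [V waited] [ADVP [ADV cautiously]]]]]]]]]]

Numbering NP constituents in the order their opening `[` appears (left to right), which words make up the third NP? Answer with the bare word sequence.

his garden without this river

The NP opening brackets appear, in order, over: "the lawyer through my strange local musician"; "my strange local musician"; "his garden without this river"; "this river"; "that formal teacher". The third one spans "his garden without this river".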